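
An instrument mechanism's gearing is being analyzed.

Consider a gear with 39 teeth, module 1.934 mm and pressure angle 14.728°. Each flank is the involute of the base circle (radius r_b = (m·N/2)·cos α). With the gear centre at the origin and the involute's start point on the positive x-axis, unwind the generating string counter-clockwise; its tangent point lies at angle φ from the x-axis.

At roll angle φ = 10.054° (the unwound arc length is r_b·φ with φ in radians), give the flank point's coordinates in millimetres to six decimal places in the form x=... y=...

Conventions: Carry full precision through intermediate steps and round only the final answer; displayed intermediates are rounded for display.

single-mesh involute tooth geometry (39T wheel at module 1.934)
pitch radius r_p = m·N/2 = 1.934·39/2 = 37.713000
base radius r_b = r_p·cos α = 37.713000·cos 14.728° = 36.473888
roll angle φ = 10.054° = 0.17547540 rad
x = r_b·(cos φ + φ·sin φ) = 37.031117
y = r_b·(sin φ − φ·cos φ) = 0.065490

x=37.031117 y=0.065490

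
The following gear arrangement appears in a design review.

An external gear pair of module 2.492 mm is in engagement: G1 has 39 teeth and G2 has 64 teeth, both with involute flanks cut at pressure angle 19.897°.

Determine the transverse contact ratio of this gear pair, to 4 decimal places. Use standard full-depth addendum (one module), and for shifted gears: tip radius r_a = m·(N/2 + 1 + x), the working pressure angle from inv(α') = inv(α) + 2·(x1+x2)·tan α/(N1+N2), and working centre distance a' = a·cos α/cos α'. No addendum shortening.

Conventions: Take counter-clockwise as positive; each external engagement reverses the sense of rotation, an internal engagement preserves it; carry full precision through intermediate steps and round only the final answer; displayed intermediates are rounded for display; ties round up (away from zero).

topology: single-mesh involute geometry — m = 2.492, 39T/64T pair
base radii: r_b1 = 45.693227, r_b2 = 74.983758
tip radii: r_a1 = 51.086000, r_a2 = 82.236000
no profile shift: α' = α, a' = a
action lengths: √(r_a1²−r_b1²) = 22.845314, √(r_a2²−r_b2²) = 33.766786
base pitch p_b = π·m·cos α = 7.361513
CR = (22.845314 + 33.766786 − 128.338000·sin 19.89700°)/7.361513 = 1.757083
contact ratio ≈ 1.7571

1.7571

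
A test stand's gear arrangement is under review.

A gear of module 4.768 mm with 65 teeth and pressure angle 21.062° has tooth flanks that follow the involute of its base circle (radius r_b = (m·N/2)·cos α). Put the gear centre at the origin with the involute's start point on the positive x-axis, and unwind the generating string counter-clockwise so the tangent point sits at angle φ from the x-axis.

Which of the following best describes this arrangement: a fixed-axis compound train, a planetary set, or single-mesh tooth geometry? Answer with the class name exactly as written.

topology: single-mesh involute geometry — m = 4.768, N = 65
classification: single-mesh tooth geometry

single-mesh tooth geometry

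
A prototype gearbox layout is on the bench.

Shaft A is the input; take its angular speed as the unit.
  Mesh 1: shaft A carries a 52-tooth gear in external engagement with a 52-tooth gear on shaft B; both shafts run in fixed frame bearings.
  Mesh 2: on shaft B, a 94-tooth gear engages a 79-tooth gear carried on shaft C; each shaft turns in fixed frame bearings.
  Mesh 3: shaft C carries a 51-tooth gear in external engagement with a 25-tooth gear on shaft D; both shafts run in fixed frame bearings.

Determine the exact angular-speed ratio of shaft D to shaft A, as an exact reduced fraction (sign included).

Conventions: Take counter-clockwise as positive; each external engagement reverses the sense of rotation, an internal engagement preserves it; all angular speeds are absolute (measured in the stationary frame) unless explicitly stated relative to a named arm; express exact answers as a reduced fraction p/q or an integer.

-4794/1975

class = fixed-axis compound train [3 meshes; 3 ratios multiply, 3 sense flips]
mesh 1 [52T→52T]: running ratio 1, sense −
mesh 2 [94T→79T]: running ratio 94/79, sense +
mesh 3 [51T→25T]: running ratio 4794/1975, sense −
ω_out/ω_in = -4794/1975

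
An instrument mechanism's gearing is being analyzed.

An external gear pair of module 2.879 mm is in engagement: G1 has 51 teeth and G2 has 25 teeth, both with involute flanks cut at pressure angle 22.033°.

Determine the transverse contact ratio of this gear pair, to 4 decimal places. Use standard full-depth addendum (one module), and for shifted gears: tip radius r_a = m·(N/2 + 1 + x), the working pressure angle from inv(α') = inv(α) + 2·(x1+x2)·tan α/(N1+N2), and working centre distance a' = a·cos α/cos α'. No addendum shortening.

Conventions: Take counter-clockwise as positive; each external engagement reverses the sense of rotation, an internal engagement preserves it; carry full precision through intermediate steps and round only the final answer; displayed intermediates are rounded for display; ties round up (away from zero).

1.5973

topology: single-mesh involute geometry — m = 2.879, 51T/25T pair
base radii: r_b1 = 68.052888, r_b2 = 33.359259
tip radii: r_a1 = 76.293500, r_a2 = 38.866500
no profile shift: α' = α, a' = a
action lengths: √(r_a1²−r_b1²) = 34.489166, √(r_a2²−r_b2²) = 19.944038
base pitch p_b = π·m·cos α = 8.384096
CR = (34.489166 + 19.944038 − 109.402000·sin 22.03300°)/8.384096 = 1.597319
contact ratio ≈ 1.5973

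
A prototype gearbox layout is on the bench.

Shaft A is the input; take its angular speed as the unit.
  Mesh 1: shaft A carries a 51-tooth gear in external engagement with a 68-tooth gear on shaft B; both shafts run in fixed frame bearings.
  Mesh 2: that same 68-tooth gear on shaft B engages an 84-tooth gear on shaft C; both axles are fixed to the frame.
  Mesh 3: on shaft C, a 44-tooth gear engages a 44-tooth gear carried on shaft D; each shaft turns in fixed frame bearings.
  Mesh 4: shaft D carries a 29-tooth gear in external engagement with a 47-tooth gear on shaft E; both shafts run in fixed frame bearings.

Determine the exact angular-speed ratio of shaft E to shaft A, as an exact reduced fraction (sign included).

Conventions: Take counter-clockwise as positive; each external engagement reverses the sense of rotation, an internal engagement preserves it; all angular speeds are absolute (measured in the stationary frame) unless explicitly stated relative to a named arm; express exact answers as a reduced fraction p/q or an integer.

493/1316

class = fixed-axis compound train [4 meshes; 4 ratios multiply, 4 sense flips]
mesh 1 [51T→68T]: running ratio 3/4, sense −
mesh 2 [68T→84T]: running ratio 17/28, sense +
mesh 3 [44T→44T]: running ratio 17/28, sense −
mesh 4 [29T→47T]: running ratio 493/1316, sense +
ω_out/ω_in = 493/1316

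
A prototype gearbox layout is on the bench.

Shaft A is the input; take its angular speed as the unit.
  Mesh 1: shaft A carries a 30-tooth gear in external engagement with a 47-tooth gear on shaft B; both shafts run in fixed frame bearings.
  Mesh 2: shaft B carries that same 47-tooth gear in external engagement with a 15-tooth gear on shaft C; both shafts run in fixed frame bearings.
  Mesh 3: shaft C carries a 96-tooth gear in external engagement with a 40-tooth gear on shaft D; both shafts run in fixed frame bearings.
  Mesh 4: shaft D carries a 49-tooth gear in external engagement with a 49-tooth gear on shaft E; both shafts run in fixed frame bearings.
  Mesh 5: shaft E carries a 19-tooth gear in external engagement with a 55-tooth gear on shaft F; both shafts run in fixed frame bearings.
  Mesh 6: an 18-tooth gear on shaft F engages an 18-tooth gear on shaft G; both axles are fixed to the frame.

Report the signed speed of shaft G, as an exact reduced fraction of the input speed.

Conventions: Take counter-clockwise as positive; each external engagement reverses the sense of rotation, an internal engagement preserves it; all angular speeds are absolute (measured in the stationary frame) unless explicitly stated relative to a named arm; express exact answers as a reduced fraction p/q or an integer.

6-mesh fixed-axis compound train (all bearings frame-fixed)
mesh 1 [30T→47T]: |ω|/ω_in = 1×30/47 = 30/47, sense flips to −
mesh 2 [47T→15T]: |ω|/ω_in = (30/47)×47/15 = 2, sense flips to +
mesh 3 [96T→40T]: |ω|/ω_in = 2×96/40 = 24/5, sense flips to −
mesh 4 [49T→49T]: |ω|/ω_in = (24/5)×49/49 = 24/5, sense flips to +
mesh 5 [19T→55T]: |ω|/ω_in = (24/5)×19/55 = 456/275, sense flips to −
mesh 6 [18T→18T]: |ω|/ω_in = (456/275)×18/18 = 456/275, sense flips to +
signed output speed (× input speed) = 456/275

456/275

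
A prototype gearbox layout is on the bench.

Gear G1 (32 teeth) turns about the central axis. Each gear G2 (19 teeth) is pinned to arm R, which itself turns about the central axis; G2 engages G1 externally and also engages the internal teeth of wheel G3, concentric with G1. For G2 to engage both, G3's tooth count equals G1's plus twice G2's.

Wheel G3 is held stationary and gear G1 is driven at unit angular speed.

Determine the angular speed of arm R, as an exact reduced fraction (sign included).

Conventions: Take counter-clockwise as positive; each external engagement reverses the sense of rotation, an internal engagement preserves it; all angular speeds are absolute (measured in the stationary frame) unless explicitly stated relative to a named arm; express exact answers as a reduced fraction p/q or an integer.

recognized (axles ride arm R): planetary set, 32/19/70 teeth
ring teeth: 32 + 2·19 = 70
32(ω_sun−ω_arm) = −70(ω_ring−ω_arm),  ω_ring = 0, ω_sun = 1
32(1−ω_arm) = −70(0−ω_arm)  ⇒  102·ω_arm = 32  ⇒  ω_arm = 16/51
exact speed ratio = 16/51

16/51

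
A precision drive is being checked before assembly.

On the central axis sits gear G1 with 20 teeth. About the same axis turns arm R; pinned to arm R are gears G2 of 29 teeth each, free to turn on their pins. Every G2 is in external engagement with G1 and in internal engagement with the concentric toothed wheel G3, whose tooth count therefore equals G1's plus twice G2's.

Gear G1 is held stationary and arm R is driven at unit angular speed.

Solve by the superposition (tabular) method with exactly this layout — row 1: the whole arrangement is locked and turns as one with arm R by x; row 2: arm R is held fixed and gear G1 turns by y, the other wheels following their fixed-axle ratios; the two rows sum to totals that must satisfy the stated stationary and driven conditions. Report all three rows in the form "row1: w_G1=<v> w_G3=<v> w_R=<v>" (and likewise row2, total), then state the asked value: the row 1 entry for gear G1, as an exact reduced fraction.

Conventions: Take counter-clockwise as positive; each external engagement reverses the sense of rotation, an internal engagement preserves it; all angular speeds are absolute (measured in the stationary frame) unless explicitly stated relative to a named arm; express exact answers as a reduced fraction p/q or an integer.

row1: w_G1=1 w_G3=1 w_R=1
row2: w_G1=-1 w_G3=10/39 w_R=0
total: w_G1=0 w_G3=49/39 w_R=1
asked value: 1

class = planetary set [G3 = 20+2·29 = 78; Willis about the carrier]
superposition row 1 [locked train]: every member turns x
row 2 (arm held, sun turns y): ω_ring = −(20/78)·y, ω_arm = 0
boundary: total ω_sun = x + y = 0 and total ω_arm = x = 1  ⇒  y = -1, x = 1
row 2 ring = −(20/78)·(-1) = 10/39
totals (row 1 + row 2): sun 1 + (-1) = 0, ring 1 + 10/39 = 49/39, arm 1 + 0 = 1
asked cell (row1, sun) = 1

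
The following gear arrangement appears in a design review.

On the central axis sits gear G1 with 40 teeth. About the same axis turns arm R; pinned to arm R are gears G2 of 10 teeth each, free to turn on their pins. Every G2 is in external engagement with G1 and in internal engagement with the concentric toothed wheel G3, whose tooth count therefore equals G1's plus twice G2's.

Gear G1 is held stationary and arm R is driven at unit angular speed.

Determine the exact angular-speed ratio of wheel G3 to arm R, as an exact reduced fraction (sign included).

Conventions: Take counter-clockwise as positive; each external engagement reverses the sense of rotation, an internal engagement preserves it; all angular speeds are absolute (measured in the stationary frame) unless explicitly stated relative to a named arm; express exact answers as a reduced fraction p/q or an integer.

class = planetary set [G3 = 40+2·10 = 60; Willis about the carrier]
ring teeth: 40 + 2·10 = 60
40(ω_sun−ω_arm) = −60(ω_ring−ω_arm),  ω_sun = 0, ω_arm = 1
ω_ring = 1 − (40/60)(0−1) = 5/3
ω_out/ω_in = 5/3

5/3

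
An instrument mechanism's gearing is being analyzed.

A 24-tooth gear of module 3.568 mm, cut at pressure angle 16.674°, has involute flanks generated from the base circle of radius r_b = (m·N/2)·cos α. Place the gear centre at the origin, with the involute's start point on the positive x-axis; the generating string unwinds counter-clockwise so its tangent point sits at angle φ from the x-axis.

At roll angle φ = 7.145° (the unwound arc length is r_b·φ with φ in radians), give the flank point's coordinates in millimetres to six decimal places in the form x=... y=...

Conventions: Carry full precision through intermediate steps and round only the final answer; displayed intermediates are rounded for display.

recognized (one wheel, involute flank): single-mesh tooth geometry, m = 3.568, N = 24
pitch radius r_p = m·N/2 = 3.568·24/2 = 42.816000
base radius r_b = r_p·cos α = 42.816000·cos 16.674° = 41.015707
roll angle φ = 7.145° = 0.12470378 rad
x = r_b·(cos φ + φ·sin φ) = 41.333386
y = r_b·(sin φ − φ·cos φ) = 0.026472

x=41.333386 y=0.026472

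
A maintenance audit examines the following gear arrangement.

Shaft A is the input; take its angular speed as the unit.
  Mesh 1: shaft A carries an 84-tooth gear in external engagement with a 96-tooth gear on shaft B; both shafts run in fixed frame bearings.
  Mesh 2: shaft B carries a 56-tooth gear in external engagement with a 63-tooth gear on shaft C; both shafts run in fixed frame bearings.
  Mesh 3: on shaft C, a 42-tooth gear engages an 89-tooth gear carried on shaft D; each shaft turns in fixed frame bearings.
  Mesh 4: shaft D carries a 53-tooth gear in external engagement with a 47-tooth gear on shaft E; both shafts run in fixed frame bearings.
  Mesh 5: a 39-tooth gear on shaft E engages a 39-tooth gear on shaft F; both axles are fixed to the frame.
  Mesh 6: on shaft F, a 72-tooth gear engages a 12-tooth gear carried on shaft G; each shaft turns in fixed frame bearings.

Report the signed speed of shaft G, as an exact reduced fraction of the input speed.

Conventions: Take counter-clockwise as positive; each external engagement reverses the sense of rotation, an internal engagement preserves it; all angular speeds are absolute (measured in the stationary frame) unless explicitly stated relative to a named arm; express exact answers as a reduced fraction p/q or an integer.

6-mesh fixed-axis compound train (all bearings frame-fixed)
mesh 1 [84T→96T]: |ω|/ω_in = 1×84/96 = 7/8, sense flips to −
mesh 2 [56T→63T]: |ω|/ω_in = (7/8)×56/63 = 7/9, sense flips to +
mesh 3 [42T→89T]: |ω|/ω_in = (7/9)×42/89 = 98/267, sense flips to −
mesh 4 [53T→47T]: |ω|/ω_in = (98/267)×53/47 = 5194/12549, sense flips to +
mesh 5 [39T→39T]: |ω|/ω_in = (5194/12549)×39/39 = 5194/12549, sense flips to −
mesh 6 [72T→12T]: |ω|/ω_in = (5194/12549)×72/12 = 10388/4183, sense flips to +
signed output speed (× input speed) = 10388/4183

10388/4183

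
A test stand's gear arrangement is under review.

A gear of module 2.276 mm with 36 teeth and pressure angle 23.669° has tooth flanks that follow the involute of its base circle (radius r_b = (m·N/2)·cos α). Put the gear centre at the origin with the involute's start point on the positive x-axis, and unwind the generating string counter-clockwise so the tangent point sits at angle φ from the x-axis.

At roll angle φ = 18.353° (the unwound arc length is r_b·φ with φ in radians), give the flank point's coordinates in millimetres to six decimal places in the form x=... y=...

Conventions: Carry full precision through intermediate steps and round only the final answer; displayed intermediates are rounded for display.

topology: single-mesh involute geometry — m = 2.276, N = 36
pitch radius r_p = m·N/2 = 2.276·36/2 = 40.968000
base radius r_b = r_p·cos α = 40.968000·cos 23.669° = 37.521769
roll angle φ = 18.353° = 0.32032028 rad
x = r_b·(cos φ + φ·sin φ) = 39.397634
y = r_b·(sin φ − φ·cos φ) = 0.406867

x=39.397634 y=0.406867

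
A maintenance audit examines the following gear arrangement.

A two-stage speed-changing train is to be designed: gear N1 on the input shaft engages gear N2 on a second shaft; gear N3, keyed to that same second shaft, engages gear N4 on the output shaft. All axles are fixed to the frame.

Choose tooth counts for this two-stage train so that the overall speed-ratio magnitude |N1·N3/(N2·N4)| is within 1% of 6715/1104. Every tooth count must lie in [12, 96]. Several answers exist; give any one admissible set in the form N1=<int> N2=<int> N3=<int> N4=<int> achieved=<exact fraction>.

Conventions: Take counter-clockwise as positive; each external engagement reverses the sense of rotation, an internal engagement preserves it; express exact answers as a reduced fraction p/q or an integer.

N1=79 N2=12 N3=85 N4=92 achieved=6715/1104

design class (target 6715/1104): fixed-axis compound train
target = 6715/1104 in lowest terms: an exact hit needs N1·N3 = k·6715 and N2·N4 = k·1104 for one integer k, every count in [12, 96]; additionally prefer no 1:1 stage (N1 ≠ N2, N3 ≠ N4)
k = 1: N1·N3 = 6715 = 79·85, N2·N4 = 1104 = 12·92
achieved = 79·85/(12·92) = 6715/1104; |achieved − target| = 0 ≤ 1343/22080 ✓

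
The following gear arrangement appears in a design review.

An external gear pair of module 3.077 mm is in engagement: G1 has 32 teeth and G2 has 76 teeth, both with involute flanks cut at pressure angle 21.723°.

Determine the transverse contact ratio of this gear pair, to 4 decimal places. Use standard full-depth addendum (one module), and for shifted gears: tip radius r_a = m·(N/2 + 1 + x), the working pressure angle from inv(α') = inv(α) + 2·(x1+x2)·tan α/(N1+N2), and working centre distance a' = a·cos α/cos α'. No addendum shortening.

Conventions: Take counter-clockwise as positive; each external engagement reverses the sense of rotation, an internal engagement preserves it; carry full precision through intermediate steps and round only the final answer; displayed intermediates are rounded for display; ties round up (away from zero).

1.6589

single-mesh involute tooth geometry (32T engaging 76T at module 3.077)
base radii: r_b1 = 45.735744, r_b2 = 108.622391
tip radii: r_a1 = 52.309000, r_a2 = 120.003000
no profile shift: α' = α, a' = a
action lengths: √(r_a1²−r_b1²) = 25.386477, √(r_a2²−r_b2²) = 51.008784
base pitch p_b = π·m·cos α = 8.980192
CR = (25.386477 + 51.008784 − 166.158000·sin 21.72300°)/8.980192 = 1.658863
contact ratio ≈ 1.6589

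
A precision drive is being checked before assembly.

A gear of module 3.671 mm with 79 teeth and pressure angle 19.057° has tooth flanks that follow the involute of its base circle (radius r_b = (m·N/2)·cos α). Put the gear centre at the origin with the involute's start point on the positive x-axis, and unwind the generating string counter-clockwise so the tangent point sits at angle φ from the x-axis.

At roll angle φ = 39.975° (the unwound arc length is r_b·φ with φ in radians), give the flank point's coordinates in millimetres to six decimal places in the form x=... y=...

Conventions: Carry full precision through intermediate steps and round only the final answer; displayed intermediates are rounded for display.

topology: single-mesh involute geometry — m = 3.671, N = 79
pitch radius r_p = m·N/2 = 3.671·79/2 = 145.004500
base radius r_b = r_p·cos α = 145.004500·cos 19.057° = 137.057415
roll angle φ = 39.975° = 0.69769537 rad
x = r_b·(cos φ + φ·sin φ) = 166.464664
y = r_b·(sin φ − φ·cos φ) = 14.773694

x=166.464664 y=14.773694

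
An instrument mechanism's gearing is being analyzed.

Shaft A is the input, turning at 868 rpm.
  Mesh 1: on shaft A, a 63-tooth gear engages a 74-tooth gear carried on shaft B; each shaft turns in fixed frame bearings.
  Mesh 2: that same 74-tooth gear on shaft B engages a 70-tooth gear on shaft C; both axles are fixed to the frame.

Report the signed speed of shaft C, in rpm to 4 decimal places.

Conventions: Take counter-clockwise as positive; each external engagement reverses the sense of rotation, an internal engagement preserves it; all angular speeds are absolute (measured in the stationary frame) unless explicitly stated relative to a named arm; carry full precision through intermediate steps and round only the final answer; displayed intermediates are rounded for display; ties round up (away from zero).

recognized (3 fixed axles, 2 meshes): fixed-axis compound train
mesh 1 [63T→74T]: ω = 868.0000×63/74 = 738.9730 rpm, sense flips to −
mesh 2 [74T→70T]: ω = 738.9730×74/70 = 781.2000 rpm, sense flips to +
signed output speed = +781.2000 rpm

+781.2000 rpm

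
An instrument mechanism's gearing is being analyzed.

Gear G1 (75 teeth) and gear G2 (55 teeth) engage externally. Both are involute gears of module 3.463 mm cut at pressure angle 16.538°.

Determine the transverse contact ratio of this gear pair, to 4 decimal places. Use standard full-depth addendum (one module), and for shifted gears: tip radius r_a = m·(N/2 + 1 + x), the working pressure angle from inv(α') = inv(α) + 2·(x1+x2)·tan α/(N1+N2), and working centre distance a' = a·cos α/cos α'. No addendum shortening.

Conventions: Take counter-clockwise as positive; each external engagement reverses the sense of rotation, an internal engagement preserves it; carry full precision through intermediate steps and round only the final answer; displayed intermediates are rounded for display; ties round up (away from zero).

class = single-mesh tooth geometry [involute pair 75T × 55T, m = 3.463]
base radii: r_b1 = 124.490239, r_b2 = 91.292842
tip radii: r_a1 = 133.325500, r_a2 = 98.695500
no profile shift: α' = α, a' = a
action lengths: √(r_a1²−r_b1²) = 47.727030, √(r_a2²−r_b2²) = 37.502250
base pitch p_b = π·m·cos α = 10.429270
CR = (47.727030 + 37.502250 − 225.095000·sin 16.53800°)/10.429270 = 2.028495
contact ratio ≈ 2.0285

2.0285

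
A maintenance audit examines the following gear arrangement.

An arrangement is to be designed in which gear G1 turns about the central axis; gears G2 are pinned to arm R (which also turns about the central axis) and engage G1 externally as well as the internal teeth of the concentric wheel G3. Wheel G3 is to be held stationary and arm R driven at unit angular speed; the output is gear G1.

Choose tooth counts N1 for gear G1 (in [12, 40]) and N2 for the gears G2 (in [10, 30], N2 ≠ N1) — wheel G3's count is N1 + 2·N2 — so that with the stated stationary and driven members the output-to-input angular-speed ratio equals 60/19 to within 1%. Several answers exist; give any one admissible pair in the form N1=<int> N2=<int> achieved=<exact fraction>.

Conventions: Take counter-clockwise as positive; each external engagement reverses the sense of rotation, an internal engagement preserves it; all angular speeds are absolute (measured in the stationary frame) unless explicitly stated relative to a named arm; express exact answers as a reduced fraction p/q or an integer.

N1=19 N2=11 achieved=60/19

planetary set to be sized for 60/19 (Willis relation)
Willis with ω_ring = 0: ω_sun/ω_arm = (N1+N3)/N1; set equal to 60/19  ⇒  N3/N1 = 60/19 − 1 = 41/19
N3 = N1 + 2·N2  ⇒  N2/N1 = (N3/N1 − 1)/2 = (41/19 − 1)/2 = 11/19
smallest multiple with N1 ≥ 12 and N2 ≥ 10: k = 1  ⇒  N1 = 1·19 = 19, N2 = 1·11 = 11 (N1 ≤ 40, N2 ≤ 30, N2 ≠ N1 ✓), N3 = 19 + 2·11 = 41
check: (N1+N3)/N1 with N1 = 19, N3 = 41 gives 60/19; |achieved − target| = 0 ≤ 3/95 ✓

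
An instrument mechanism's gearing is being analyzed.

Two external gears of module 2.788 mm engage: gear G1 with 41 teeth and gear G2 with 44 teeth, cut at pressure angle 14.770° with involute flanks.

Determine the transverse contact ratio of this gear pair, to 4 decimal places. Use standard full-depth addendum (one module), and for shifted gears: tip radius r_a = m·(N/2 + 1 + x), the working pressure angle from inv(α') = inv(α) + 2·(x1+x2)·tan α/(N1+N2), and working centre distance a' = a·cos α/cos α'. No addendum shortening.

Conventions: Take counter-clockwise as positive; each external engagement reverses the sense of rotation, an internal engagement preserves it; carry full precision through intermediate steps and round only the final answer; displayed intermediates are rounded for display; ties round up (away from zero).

2.0523

recognized (one external pair, fixed centres): single-mesh tooth geometry, m = 2.788, N1 = 41, N2 = 44
base radii: r_b1 = 55.265461, r_b2 = 59.309275
tip radii: r_a1 = 59.942000, r_a2 = 64.124000
no profile shift: α' = α, a' = a
action lengths: √(r_a1²−r_b1²) = 23.211467, √(r_a2²−r_b2²) = 24.378213
base pitch p_b = π·m·cos α = 8.469345
CR = (23.211467 + 24.378213 − 118.490000·sin 14.77000°)/8.469345 = 2.052331
contact ratio ≈ 2.0523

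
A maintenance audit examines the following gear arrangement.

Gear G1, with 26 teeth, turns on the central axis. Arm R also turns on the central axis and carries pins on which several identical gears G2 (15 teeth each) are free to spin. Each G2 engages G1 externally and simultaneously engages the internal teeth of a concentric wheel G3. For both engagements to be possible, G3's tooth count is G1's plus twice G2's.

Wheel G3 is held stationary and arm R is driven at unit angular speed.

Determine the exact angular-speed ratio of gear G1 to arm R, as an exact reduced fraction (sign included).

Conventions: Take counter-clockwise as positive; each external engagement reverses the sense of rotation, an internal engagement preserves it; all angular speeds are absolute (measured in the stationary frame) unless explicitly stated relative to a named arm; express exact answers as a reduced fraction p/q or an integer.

recognized (axles ride arm R): planetary set, 26/15/56 teeth
ring teeth: 26 + 2·15 = 56
26(ω_sun−ω_arm) = −56(ω_ring−ω_arm),  ω_ring = 0, ω_arm = 1
ω_sun = 1 − (56/26)(0−1) = 41/13
ω_out/ω_in = 41/13

41/13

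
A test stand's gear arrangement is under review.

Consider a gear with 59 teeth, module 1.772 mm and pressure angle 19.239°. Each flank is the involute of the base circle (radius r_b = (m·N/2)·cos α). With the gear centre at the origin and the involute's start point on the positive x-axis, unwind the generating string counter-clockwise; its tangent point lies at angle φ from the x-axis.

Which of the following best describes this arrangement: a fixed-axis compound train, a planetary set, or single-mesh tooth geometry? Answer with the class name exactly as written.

single-mesh tooth geometry

recognized (one wheel, involute flank): single-mesh tooth geometry, m = 1.772, N = 59
classification: single-mesh tooth geometry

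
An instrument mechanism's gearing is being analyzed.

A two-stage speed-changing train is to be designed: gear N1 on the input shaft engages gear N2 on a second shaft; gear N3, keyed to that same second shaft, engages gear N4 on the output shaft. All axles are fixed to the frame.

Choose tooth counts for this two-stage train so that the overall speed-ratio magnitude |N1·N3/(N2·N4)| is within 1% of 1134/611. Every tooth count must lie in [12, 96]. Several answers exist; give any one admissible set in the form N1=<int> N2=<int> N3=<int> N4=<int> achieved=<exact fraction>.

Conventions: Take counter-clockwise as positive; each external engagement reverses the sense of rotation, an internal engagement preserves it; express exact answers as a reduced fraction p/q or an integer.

N1=14 N2=13 N3=81 N4=47 achieved=1134/611

class = fixed-axis compound train [2-stage, 1134/611 wanted]
target = 1134/611 in lowest terms: an exact hit needs N1·N3 = k·1134 and N2·N4 = k·611 for one integer k, every count in [12, 96]; additionally prefer no 1:1 stage (N1 ≠ N2, N3 ≠ N4)
k = 1: N1·N3 = 1134 = 14·81, N2·N4 = 611 = 13·47
achieved = 14·81/(13·47) = 1134/611; |achieved − target| = 0 ≤ 567/30550 ✓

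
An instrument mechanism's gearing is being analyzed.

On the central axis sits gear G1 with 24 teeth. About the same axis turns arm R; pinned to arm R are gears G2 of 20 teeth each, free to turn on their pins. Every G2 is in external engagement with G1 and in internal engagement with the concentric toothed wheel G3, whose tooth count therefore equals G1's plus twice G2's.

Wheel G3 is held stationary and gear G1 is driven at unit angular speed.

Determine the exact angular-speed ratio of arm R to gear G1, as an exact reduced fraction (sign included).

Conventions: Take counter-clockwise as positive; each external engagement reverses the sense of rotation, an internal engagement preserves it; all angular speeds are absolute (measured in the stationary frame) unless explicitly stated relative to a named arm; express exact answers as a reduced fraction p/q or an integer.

3/11

class = planetary set [G3 = 24+2·20 = 64; Willis about the carrier]
ring teeth: 24 + 2·20 = 64
24(ω_sun−ω_arm) = −64(ω_ring−ω_arm),  ω_ring = 0, ω_sun = 1
24(1−ω_arm) = −64(0−ω_arm)  ⇒  88·ω_arm = 24  ⇒  ω_arm = 3/11
ω_out/ω_in = 3/11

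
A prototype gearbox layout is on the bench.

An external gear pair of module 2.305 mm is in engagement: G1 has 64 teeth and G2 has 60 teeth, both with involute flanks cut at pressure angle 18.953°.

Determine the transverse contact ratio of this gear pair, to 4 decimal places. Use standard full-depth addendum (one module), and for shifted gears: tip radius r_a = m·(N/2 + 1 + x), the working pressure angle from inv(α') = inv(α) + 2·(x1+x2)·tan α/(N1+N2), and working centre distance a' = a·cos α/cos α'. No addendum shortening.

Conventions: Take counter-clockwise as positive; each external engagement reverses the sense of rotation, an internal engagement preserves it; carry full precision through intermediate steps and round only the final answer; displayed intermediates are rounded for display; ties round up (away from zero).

1.8525

class = single-mesh tooth geometry [involute pair 64T × 60T, m = 2.305]
base radii: r_b1 = 69.761125, r_b2 = 65.401055
tip radii: r_a1 = 76.065000, r_a2 = 71.455000
no profile shift: α' = α, a' = a
action lengths: √(r_a1²−r_b1²) = 30.319459, √(r_a2²−r_b2²) = 28.784006
base pitch p_b = π·m·cos α = 6.848782
CR = (30.319459 + 28.784006 − 142.910000·sin 18.95300°)/6.848782 = 1.852501
contact ratio ≈ 1.8525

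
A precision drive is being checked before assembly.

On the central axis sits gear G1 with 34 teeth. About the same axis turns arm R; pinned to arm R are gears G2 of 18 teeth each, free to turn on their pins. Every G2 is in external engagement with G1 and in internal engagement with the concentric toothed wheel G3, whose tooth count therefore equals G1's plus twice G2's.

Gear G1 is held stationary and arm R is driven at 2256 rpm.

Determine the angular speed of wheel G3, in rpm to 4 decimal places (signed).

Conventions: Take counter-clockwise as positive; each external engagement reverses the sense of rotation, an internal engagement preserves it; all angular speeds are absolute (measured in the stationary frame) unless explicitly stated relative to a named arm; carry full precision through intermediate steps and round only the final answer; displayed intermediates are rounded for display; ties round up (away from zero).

+3351.7714 rpm

topology: planetary set — G1 34T / G2 18T / G3 70T, arm = carrier (Willis)
normalise by the input: solve with ω_arm = 1, then scale by 2256 rpm
ring teeth: 34 + 2·18 = 70
34(ω_sun−ω_arm) = −70(ω_ring−ω_arm),  ω_sun = 0, ω_arm = 1
ω_ring = 1 − (34/70)(0−1) = 52/35
scale: ω_ring = 52/35 × 2256 rpm = +3351.7714 rpm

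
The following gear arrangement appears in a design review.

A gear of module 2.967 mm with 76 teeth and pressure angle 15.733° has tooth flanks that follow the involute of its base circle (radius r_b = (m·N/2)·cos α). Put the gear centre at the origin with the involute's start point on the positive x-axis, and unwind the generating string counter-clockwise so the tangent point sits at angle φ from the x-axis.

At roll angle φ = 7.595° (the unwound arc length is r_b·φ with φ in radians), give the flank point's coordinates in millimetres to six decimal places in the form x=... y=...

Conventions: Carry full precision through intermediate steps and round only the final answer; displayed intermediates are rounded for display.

x=109.471320 y=0.084110

topology: single-mesh involute geometry — m = 2.967, N = 76
pitch radius r_p = m·N/2 = 2.967·76/2 = 112.746000
base radius r_b = r_p·cos α = 112.746000·cos 15.733° = 108.522054
roll angle φ = 7.595° = 0.13255776 rad
x = r_b·(cos φ + φ·sin φ) = 109.471320
y = r_b·(sin φ − φ·cos φ) = 0.084110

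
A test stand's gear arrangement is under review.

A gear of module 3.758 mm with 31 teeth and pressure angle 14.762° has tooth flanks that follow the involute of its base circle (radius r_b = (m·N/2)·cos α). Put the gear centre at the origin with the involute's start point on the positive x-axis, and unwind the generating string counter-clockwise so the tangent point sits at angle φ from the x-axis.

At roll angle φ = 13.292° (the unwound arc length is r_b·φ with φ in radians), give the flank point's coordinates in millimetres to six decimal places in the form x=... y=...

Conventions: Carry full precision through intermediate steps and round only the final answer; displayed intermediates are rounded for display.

x=57.821732 y=0.233160

topology: single-mesh involute geometry — m = 3.758, N = 31
pitch radius r_p = m·N/2 = 3.758·31/2 = 58.249000
base radius r_b = r_p·cos α = 58.249000·cos 14.762° = 56.326352
roll angle φ = 13.292° = 0.23198916 rad
x = r_b·(cos φ + φ·sin φ) = 57.821732
y = r_b·(sin φ − φ·cos φ) = 0.233160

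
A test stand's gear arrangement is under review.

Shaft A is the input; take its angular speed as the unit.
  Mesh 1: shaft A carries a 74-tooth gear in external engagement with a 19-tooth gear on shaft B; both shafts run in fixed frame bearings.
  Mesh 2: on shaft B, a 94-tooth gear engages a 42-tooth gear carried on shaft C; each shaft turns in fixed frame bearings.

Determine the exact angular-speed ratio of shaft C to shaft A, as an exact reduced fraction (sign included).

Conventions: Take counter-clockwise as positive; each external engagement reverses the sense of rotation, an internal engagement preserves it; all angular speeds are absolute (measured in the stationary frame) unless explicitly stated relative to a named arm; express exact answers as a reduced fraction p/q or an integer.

3478/399

class = fixed-axis compound train [2 meshes; 2 ratios multiply, 2 sense flips]
mesh 1 [74T→19T]: running ratio 74/19, sense −
mesh 2 [94T→42T]: running ratio 3478/399, sense +
ω_out/ω_in = 3478/399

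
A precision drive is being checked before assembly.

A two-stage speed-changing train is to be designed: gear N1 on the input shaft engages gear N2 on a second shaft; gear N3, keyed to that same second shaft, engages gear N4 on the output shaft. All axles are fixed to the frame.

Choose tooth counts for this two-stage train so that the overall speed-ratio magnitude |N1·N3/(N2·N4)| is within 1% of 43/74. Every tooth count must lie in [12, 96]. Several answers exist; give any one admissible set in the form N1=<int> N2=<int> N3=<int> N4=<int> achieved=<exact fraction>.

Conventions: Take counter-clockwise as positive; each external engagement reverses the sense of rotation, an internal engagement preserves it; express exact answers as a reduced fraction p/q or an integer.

topology: fixed-axis compound train — 2 stages, target 43/74
target = 43/74 in lowest terms: an exact hit needs N1·N3 = k·43 and N2·N4 = k·74 for one integer k, every count in [12, 96]; additionally prefer no 1:1 stage (N1 ≠ N2, N3 ≠ N4)
k = 1…11: no 1:1-free in-range split of k·43 and k·74 into factor pairs; take k = 12
k = 12: N1·N3 = 516 = 12·43, N2·N4 = 888 = 74·12
achieved = 12·43/(74·12) = 43/74; |achieved − target| = 0 ≤ 43/7400 ✓

N1=12 N2=74 N3=43 N4=12 achieved=43/74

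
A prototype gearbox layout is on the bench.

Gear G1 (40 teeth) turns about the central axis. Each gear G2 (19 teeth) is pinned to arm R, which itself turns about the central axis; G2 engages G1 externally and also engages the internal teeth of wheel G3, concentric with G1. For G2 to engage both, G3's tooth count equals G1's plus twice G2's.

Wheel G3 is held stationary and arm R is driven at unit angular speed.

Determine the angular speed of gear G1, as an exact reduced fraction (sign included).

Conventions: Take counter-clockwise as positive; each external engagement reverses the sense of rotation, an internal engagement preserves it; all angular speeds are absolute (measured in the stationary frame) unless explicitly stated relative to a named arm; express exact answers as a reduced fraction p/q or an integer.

59/20

topology: planetary set — G1 40T / G2 19T / G3 78T, arm = carrier (Willis)
ring teeth: 40 + 2·19 = 78
40(ω_sun−ω_arm) = −78(ω_ring−ω_arm),  ω_ring = 0, ω_arm = 1
ω_sun = 1 − (78/40)(0−1) = 59/20
exact speed ratio = 59/20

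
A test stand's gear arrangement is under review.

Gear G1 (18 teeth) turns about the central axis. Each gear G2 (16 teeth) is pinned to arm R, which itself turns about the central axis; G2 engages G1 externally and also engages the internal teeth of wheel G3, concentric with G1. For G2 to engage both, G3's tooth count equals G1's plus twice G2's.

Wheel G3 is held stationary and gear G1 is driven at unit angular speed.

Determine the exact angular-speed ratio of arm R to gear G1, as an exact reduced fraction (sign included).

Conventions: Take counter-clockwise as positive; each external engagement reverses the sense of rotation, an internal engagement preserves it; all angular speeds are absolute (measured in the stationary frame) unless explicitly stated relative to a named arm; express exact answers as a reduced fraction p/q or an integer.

planetary set (18T centre, 16T on arm, 50T internal) — Willis relation
ring teeth: 18 + 2·16 = 50
18(ω_sun−ω_arm) = −50(ω_ring−ω_arm),  ω_ring = 0, ω_sun = 1
18(1−ω_arm) = −50(0−ω_arm)  ⇒  68·ω_arm = 18  ⇒  ω_arm = 9/34
ω_out/ω_in = 9/34

9/34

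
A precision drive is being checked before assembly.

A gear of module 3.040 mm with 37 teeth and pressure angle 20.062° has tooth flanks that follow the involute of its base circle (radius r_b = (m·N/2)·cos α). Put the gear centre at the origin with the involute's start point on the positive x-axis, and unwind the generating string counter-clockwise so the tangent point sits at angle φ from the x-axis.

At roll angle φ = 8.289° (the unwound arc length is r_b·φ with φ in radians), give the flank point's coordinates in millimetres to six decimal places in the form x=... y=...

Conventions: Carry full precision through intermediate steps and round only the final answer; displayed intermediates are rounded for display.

class = single-mesh tooth geometry [base-circle involute, m = 3.040, 37T]
pitch radius r_p = m·N/2 = 3.040·37/2 = 56.240000
base radius r_b = r_p·cos α = 56.240000·cos 20.062° = 52.827468
roll angle φ = 8.289° = 0.14467034 rad
x = r_b·(cos φ + φ·sin φ) = 53.377405
y = r_b·(sin φ − φ·cos φ) = 0.053207

x=53.377405 y=0.053207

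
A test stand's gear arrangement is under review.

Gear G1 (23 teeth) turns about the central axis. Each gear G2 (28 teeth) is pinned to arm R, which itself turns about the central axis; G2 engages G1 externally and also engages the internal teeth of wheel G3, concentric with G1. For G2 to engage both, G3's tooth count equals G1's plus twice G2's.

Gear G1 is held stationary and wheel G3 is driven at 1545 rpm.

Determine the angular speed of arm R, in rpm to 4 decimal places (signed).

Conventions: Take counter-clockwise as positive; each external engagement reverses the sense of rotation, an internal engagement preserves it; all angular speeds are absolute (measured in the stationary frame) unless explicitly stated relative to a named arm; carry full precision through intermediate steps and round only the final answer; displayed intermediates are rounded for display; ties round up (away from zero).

planetary set (23T centre, 28T on arm, 79T internal) — Willis relation
normalise by the input: solve with ω_ring = 1, then scale by 1545 rpm
ring teeth: 23 + 2·28 = 79
23(ω_sun−ω_arm) = −79(ω_ring−ω_arm),  ω_sun = 0, ω_ring = 1
23(0−ω_arm) = −79(1−ω_arm)  ⇒  102·ω_arm = 79  ⇒  ω_arm = 79/102
scale: ω_arm = 79/102 × 1545 rpm = +1196.6176 rpm

+1196.6176 rpm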